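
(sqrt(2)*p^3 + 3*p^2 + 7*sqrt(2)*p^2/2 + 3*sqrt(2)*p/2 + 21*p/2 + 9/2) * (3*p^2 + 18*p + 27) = 3*sqrt(2)*p^5 + 9*p^4 + 57*sqrt(2)*p^4/2 + 171*p^3/2 + 189*sqrt(2)*p^3/2 + 243*sqrt(2)*p^2/2 + 567*p^2/2 + 81*sqrt(2)*p/2 + 729*p/2 + 243/2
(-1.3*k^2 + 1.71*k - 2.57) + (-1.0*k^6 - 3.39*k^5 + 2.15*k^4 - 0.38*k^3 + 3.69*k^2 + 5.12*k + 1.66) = -1.0*k^6 - 3.39*k^5 + 2.15*k^4 - 0.38*k^3 + 2.39*k^2 + 6.83*k - 0.91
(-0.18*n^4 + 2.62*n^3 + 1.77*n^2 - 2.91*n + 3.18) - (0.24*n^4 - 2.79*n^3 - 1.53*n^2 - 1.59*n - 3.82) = -0.42*n^4 + 5.41*n^3 + 3.3*n^2 - 1.32*n + 7.0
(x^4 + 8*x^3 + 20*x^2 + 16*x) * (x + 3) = x^5 + 11*x^4 + 44*x^3 + 76*x^2 + 48*x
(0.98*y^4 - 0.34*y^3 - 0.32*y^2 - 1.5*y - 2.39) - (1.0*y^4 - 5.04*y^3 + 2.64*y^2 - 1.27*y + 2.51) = -0.02*y^4 + 4.7*y^3 - 2.96*y^2 - 0.23*y - 4.9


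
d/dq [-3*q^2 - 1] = -6*q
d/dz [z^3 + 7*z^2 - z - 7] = 3*z^2 + 14*z - 1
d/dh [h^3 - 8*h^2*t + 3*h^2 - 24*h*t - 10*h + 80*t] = 3*h^2 - 16*h*t + 6*h - 24*t - 10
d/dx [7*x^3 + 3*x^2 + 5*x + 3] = 21*x^2 + 6*x + 5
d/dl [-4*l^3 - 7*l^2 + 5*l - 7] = -12*l^2 - 14*l + 5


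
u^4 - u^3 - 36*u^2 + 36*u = u*(u - 6)*(u - 1)*(u + 6)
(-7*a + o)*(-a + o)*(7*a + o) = 49*a^3 - 49*a^2*o - a*o^2 + o^3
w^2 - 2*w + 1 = (w - 1)^2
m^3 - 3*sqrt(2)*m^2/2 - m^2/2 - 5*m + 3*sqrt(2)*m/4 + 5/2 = (m - 1/2)*(m - 5*sqrt(2)/2)*(m + sqrt(2))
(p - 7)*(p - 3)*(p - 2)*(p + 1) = p^4 - 11*p^3 + 29*p^2 - p - 42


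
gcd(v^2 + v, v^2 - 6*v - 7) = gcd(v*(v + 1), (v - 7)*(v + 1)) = v + 1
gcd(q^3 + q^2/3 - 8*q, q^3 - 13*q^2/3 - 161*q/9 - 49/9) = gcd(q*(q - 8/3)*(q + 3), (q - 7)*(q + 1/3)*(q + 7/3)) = 1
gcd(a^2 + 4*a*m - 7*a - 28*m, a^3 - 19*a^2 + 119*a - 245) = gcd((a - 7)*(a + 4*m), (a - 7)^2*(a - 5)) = a - 7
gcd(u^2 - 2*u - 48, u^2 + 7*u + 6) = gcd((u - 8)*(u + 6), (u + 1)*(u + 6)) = u + 6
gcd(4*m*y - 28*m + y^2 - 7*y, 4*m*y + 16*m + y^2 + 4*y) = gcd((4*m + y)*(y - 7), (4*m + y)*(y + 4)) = 4*m + y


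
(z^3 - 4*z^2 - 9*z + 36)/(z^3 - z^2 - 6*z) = (z^2 - z - 12)/(z*(z + 2))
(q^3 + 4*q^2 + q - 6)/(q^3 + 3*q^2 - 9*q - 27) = (q^2 + q - 2)/(q^2 - 9)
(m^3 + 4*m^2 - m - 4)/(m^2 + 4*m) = m - 1/m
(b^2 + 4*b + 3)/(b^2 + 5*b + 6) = (b + 1)/(b + 2)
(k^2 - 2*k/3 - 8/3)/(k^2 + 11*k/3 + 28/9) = 3*(k - 2)/(3*k + 7)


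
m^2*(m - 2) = m^3 - 2*m^2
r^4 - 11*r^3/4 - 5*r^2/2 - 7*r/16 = r*(r - 7/2)*(r + 1/4)*(r + 1/2)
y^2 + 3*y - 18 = (y - 3)*(y + 6)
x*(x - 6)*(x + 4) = x^3 - 2*x^2 - 24*x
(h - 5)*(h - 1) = h^2 - 6*h + 5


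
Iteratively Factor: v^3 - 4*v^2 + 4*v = (v)*(v^2 - 4*v + 4) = v*(v - 2)*(v - 2)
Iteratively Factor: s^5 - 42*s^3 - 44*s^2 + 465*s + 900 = (s - 5)*(s^4 + 5*s^3 - 17*s^2 - 129*s - 180) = (s - 5)*(s + 4)*(s^3 + s^2 - 21*s - 45) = (s - 5)^2*(s + 4)*(s^2 + 6*s + 9) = (s - 5)^2*(s + 3)*(s + 4)*(s + 3)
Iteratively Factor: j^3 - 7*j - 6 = (j + 1)*(j^2 - j - 6) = (j - 3)*(j + 1)*(j + 2)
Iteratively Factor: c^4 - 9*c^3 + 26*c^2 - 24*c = (c - 2)*(c^3 - 7*c^2 + 12*c) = (c - 3)*(c - 2)*(c^2 - 4*c) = (c - 4)*(c - 3)*(c - 2)*(c)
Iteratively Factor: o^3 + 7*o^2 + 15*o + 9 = (o + 3)*(o^2 + 4*o + 3) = (o + 1)*(o + 3)*(o + 3)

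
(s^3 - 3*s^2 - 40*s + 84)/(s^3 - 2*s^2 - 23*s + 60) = (s^3 - 3*s^2 - 40*s + 84)/(s^3 - 2*s^2 - 23*s + 60)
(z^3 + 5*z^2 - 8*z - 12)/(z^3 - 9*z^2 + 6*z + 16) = (z + 6)/(z - 8)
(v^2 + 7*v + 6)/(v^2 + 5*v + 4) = (v + 6)/(v + 4)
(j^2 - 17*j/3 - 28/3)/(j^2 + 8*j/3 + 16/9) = 3*(j - 7)/(3*j + 4)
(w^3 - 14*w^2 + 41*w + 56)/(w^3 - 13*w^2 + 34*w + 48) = (w - 7)/(w - 6)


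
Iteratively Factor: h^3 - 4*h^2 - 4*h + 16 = (h - 4)*(h^2 - 4) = (h - 4)*(h - 2)*(h + 2)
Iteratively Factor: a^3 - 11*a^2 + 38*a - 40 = (a - 2)*(a^2 - 9*a + 20) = (a - 4)*(a - 2)*(a - 5)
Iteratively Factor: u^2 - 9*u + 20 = (u - 4)*(u - 5)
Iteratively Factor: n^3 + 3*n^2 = (n)*(n^2 + 3*n) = n*(n + 3)*(n)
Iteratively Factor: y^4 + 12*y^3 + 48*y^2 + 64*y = (y + 4)*(y^3 + 8*y^2 + 16*y) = y*(y + 4)*(y^2 + 8*y + 16) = y*(y + 4)^2*(y + 4)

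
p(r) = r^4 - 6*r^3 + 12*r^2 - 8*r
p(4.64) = 85.37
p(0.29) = -1.45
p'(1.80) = 0.21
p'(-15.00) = -17918.00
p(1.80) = -0.01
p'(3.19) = 15.24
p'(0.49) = -0.09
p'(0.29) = -2.46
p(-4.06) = 903.53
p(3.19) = 5.38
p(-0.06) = 0.52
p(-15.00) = 73695.00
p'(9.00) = 1666.00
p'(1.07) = 1.97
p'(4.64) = 115.42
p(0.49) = -1.69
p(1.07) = -0.86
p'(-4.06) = -669.84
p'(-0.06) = -9.51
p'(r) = 4*r^3 - 18*r^2 + 24*r - 8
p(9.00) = 3087.00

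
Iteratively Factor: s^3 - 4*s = (s - 2)*(s^2 + 2*s) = (s - 2)*(s + 2)*(s)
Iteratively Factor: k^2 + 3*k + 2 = (k + 1)*(k + 2)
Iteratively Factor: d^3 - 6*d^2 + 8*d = (d - 4)*(d^2 - 2*d) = d*(d - 4)*(d - 2)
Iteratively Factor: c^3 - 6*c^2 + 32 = (c + 2)*(c^2 - 8*c + 16) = (c - 4)*(c + 2)*(c - 4)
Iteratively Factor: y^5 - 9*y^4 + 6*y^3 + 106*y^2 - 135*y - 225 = (y - 3)*(y^4 - 6*y^3 - 12*y^2 + 70*y + 75) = (y - 5)*(y - 3)*(y^3 - y^2 - 17*y - 15) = (y - 5)^2*(y - 3)*(y^2 + 4*y + 3) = (y - 5)^2*(y - 3)*(y + 1)*(y + 3)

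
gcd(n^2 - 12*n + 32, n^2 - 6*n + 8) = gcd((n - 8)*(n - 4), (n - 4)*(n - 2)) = n - 4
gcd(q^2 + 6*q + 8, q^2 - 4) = q + 2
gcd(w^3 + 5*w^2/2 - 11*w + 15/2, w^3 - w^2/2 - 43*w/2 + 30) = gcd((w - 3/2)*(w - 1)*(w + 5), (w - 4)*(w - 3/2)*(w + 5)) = w^2 + 7*w/2 - 15/2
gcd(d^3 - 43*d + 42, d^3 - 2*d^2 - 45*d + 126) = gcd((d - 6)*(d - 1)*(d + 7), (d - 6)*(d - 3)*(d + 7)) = d^2 + d - 42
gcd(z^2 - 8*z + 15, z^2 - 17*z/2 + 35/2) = z - 5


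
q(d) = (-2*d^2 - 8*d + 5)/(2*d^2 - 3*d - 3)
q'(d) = (3 - 4*d)*(-2*d^2 - 8*d + 5)/(2*d^2 - 3*d - 3)^2 + (-4*d - 8)/(2*d^2 - 3*d - 3) = (22*d^2 - 8*d + 39)/(4*d^4 - 12*d^3 - 3*d^2 + 18*d + 9)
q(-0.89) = 8.40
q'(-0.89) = 40.40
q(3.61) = -4.08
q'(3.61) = 1.98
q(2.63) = -10.15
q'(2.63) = 19.63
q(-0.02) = -1.76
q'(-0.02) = 4.53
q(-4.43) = 0.02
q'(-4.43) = 0.21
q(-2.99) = 0.46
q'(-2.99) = 0.46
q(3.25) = -5.03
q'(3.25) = 3.50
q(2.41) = -18.68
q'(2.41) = 76.76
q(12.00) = -1.52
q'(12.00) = 0.05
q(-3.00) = 0.46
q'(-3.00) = 0.45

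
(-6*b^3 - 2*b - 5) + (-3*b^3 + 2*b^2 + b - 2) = -9*b^3 + 2*b^2 - b - 7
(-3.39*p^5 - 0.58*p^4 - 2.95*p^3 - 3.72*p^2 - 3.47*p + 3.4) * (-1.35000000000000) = 4.5765*p^5 + 0.783*p^4 + 3.9825*p^3 + 5.022*p^2 + 4.6845*p - 4.59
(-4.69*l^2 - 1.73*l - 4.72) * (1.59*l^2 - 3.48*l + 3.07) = -7.4571*l^4 + 13.5705*l^3 - 15.8827*l^2 + 11.1145*l - 14.4904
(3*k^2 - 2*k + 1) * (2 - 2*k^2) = -6*k^4 + 4*k^3 + 4*k^2 - 4*k + 2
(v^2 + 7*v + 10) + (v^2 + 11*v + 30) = 2*v^2 + 18*v + 40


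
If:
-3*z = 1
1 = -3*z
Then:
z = -1/3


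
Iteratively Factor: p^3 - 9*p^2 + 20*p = (p - 4)*(p^2 - 5*p) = p*(p - 4)*(p - 5)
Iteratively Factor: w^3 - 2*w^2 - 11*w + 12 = (w - 4)*(w^2 + 2*w - 3) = (w - 4)*(w - 1)*(w + 3)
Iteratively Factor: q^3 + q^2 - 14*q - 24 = (q + 2)*(q^2 - q - 12) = (q + 2)*(q + 3)*(q - 4)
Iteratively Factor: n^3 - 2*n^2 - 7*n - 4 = (n + 1)*(n^2 - 3*n - 4) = (n + 1)^2*(n - 4)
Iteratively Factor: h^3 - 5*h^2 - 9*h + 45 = (h - 5)*(h^2 - 9) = (h - 5)*(h - 3)*(h + 3)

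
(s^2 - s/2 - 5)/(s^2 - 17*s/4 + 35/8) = 4*(s + 2)/(4*s - 7)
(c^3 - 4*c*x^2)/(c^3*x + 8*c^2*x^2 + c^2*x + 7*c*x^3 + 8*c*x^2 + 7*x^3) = c*(c^2 - 4*x^2)/(x*(c^3 + 8*c^2*x + c^2 + 7*c*x^2 + 8*c*x + 7*x^2))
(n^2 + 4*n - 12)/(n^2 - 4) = (n + 6)/(n + 2)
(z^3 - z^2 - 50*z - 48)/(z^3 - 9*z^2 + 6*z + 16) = (z + 6)/(z - 2)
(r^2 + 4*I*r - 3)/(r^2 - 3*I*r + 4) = (r + 3*I)/(r - 4*I)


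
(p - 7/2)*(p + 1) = p^2 - 5*p/2 - 7/2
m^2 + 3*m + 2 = (m + 1)*(m + 2)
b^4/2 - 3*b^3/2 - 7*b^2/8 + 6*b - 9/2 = (b/2 + 1)*(b - 2)*(b - 3/2)^2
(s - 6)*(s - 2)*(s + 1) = s^3 - 7*s^2 + 4*s + 12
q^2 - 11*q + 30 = (q - 6)*(q - 5)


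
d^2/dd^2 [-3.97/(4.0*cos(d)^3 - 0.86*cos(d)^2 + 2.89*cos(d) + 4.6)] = (-1760.394074*(0.805910006715917*sin(d)^2 + 0.115513767629281*cos(d) - 1.0)^2*sin(d)^2 + (-23.3833*cos(d) + 6.8284*cos(2*d) - 35.73*cos(3*d))*(4.0*cos(d)^3 - 0.86*cos(d)^2 + 2.89*cos(d) + 4.6))/(4.0*cos(d)^3 - 0.86*cos(d)^2 + 2.89*cos(d) + 4.6)^3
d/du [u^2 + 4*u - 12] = 2*u + 4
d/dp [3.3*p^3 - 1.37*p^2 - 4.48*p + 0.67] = 9.9*p^2 - 2.74*p - 4.48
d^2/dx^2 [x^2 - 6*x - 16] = 2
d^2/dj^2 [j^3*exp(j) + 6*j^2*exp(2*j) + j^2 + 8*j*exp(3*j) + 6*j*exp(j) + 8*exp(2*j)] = j^3*exp(j) + 24*j^2*exp(2*j) + 6*j^2*exp(j) + 72*j*exp(3*j) + 48*j*exp(2*j) + 12*j*exp(j) + 48*exp(3*j) + 44*exp(2*j) + 12*exp(j) + 2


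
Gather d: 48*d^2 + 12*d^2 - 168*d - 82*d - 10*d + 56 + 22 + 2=60*d^2 - 260*d + 80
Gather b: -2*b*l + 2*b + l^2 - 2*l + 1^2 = b*(2 - 2*l) + l^2 - 2*l + 1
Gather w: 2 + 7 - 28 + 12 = -7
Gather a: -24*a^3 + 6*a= -24*a^3 + 6*a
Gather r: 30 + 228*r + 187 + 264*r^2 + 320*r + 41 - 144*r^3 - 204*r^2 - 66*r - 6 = -144*r^3 + 60*r^2 + 482*r + 252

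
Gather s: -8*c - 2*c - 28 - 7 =-10*c - 35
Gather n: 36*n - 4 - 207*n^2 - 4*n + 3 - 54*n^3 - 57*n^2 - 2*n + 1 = -54*n^3 - 264*n^2 + 30*n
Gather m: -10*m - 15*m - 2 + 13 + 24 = 35 - 25*m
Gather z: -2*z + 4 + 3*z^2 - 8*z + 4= 3*z^2 - 10*z + 8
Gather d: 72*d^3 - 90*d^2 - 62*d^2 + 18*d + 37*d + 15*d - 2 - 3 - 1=72*d^3 - 152*d^2 + 70*d - 6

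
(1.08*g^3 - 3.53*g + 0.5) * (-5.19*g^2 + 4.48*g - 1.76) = -5.6052*g^5 + 4.8384*g^4 + 16.4199*g^3 - 18.4094*g^2 + 8.4528*g - 0.88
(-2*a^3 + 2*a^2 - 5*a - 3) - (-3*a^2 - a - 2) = -2*a^3 + 5*a^2 - 4*a - 1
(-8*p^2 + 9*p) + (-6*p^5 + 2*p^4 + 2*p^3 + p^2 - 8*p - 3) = -6*p^5 + 2*p^4 + 2*p^3 - 7*p^2 + p - 3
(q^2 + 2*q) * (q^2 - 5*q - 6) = q^4 - 3*q^3 - 16*q^2 - 12*q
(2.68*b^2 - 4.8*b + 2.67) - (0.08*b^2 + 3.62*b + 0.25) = 2.6*b^2 - 8.42*b + 2.42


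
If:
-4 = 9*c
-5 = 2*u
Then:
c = -4/9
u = -5/2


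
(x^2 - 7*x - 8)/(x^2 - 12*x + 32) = (x + 1)/(x - 4)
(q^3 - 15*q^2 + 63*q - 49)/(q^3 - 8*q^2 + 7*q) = (q - 7)/q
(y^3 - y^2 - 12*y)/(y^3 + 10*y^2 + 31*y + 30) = y*(y - 4)/(y^2 + 7*y + 10)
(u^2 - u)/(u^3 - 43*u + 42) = u/(u^2 + u - 42)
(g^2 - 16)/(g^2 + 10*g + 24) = (g - 4)/(g + 6)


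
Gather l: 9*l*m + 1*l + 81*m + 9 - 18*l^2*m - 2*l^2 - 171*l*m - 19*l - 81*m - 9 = l^2*(-18*m - 2) + l*(-162*m - 18)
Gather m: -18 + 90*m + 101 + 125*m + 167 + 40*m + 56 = 255*m + 306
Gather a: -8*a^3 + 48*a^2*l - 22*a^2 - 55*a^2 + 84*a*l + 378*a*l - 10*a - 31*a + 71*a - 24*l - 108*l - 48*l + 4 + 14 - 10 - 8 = -8*a^3 + a^2*(48*l - 77) + a*(462*l + 30) - 180*l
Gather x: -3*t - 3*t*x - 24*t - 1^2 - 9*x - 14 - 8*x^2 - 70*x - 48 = -27*t - 8*x^2 + x*(-3*t - 79) - 63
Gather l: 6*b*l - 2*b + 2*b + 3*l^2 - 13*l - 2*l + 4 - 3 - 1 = 3*l^2 + l*(6*b - 15)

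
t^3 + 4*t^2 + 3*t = t*(t + 1)*(t + 3)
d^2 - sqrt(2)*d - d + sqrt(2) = (d - 1)*(d - sqrt(2))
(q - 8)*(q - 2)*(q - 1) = q^3 - 11*q^2 + 26*q - 16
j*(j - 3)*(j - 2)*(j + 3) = j^4 - 2*j^3 - 9*j^2 + 18*j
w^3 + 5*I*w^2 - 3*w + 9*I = (w - I)*(w + 3*I)^2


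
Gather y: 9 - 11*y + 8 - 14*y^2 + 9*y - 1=-14*y^2 - 2*y + 16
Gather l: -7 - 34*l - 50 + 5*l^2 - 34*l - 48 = 5*l^2 - 68*l - 105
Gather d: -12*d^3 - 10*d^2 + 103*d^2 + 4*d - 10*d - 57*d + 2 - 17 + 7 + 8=-12*d^3 + 93*d^2 - 63*d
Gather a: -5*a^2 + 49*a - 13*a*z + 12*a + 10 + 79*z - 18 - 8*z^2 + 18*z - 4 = -5*a^2 + a*(61 - 13*z) - 8*z^2 + 97*z - 12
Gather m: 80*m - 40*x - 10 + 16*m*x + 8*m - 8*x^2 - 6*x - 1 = m*(16*x + 88) - 8*x^2 - 46*x - 11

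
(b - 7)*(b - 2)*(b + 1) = b^3 - 8*b^2 + 5*b + 14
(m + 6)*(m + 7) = m^2 + 13*m + 42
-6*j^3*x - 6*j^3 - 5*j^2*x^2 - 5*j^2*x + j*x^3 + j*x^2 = (-6*j + x)*(j + x)*(j*x + j)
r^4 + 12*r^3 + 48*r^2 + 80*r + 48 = (r + 2)^3*(r + 6)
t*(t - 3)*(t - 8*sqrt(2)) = t^3 - 8*sqrt(2)*t^2 - 3*t^2 + 24*sqrt(2)*t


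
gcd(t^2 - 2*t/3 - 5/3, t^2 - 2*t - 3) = t + 1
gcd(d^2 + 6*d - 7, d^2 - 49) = d + 7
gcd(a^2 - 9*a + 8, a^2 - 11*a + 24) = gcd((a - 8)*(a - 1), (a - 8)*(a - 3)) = a - 8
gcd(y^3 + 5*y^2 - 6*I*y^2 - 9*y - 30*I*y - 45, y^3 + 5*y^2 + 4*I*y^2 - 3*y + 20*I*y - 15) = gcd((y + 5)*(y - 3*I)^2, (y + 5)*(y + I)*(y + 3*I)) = y + 5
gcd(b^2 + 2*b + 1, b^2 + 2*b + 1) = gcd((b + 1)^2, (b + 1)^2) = b^2 + 2*b + 1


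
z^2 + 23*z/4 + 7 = (z + 7/4)*(z + 4)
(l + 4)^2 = l^2 + 8*l + 16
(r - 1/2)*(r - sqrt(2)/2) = r^2 - sqrt(2)*r/2 - r/2 + sqrt(2)/4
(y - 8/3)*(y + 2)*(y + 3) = y^3 + 7*y^2/3 - 22*y/3 - 16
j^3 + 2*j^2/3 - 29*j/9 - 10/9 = (j - 5/3)*(j + 1/3)*(j + 2)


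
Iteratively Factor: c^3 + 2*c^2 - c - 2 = (c + 1)*(c^2 + c - 2) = (c - 1)*(c + 1)*(c + 2)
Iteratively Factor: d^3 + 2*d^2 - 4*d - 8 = (d + 2)*(d^2 - 4) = (d - 2)*(d + 2)*(d + 2)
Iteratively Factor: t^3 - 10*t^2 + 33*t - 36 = (t - 3)*(t^2 - 7*t + 12) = (t - 3)^2*(t - 4)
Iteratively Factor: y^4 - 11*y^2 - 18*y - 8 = (y + 1)*(y^3 - y^2 - 10*y - 8) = (y + 1)*(y + 2)*(y^2 - 3*y - 4) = (y - 4)*(y + 1)*(y + 2)*(y + 1)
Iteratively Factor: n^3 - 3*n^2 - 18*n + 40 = (n + 4)*(n^2 - 7*n + 10) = (n - 2)*(n + 4)*(n - 5)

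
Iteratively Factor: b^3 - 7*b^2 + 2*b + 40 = (b - 4)*(b^2 - 3*b - 10) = (b - 4)*(b + 2)*(b - 5)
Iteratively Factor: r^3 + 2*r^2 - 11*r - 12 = (r - 3)*(r^2 + 5*r + 4) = (r - 3)*(r + 1)*(r + 4)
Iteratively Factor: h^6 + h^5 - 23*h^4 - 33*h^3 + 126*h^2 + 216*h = (h + 3)*(h^5 - 2*h^4 - 17*h^3 + 18*h^2 + 72*h) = (h - 4)*(h + 3)*(h^4 + 2*h^3 - 9*h^2 - 18*h) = (h - 4)*(h + 2)*(h + 3)*(h^3 - 9*h) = (h - 4)*(h + 2)*(h + 3)^2*(h^2 - 3*h) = (h - 4)*(h - 3)*(h + 2)*(h + 3)^2*(h)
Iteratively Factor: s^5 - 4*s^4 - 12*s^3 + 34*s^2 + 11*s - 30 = (s - 1)*(s^4 - 3*s^3 - 15*s^2 + 19*s + 30) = (s - 1)*(s + 3)*(s^3 - 6*s^2 + 3*s + 10) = (s - 5)*(s - 1)*(s + 3)*(s^2 - s - 2) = (s - 5)*(s - 1)*(s + 1)*(s + 3)*(s - 2)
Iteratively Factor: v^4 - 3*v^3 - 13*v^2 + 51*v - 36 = (v - 3)*(v^3 - 13*v + 12) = (v - 3)*(v - 1)*(v^2 + v - 12) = (v - 3)^2*(v - 1)*(v + 4)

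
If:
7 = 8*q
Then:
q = 7/8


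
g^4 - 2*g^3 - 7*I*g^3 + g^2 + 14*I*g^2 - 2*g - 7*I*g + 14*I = (g - 2)*(g - 7*I)*(g - I)*(g + I)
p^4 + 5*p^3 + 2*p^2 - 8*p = p*(p - 1)*(p + 2)*(p + 4)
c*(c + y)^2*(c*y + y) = c^4*y + 2*c^3*y^2 + c^3*y + c^2*y^3 + 2*c^2*y^2 + c*y^3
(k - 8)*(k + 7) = k^2 - k - 56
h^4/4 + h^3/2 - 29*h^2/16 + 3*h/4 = h*(h/4 + 1)*(h - 3/2)*(h - 1/2)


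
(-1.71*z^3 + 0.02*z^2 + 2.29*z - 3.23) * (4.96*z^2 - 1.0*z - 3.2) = -8.4816*z^5 + 1.8092*z^4 + 16.8104*z^3 - 18.3748*z^2 - 4.098*z + 10.336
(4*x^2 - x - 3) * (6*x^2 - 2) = 24*x^4 - 6*x^3 - 26*x^2 + 2*x + 6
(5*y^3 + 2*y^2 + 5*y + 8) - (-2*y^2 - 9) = 5*y^3 + 4*y^2 + 5*y + 17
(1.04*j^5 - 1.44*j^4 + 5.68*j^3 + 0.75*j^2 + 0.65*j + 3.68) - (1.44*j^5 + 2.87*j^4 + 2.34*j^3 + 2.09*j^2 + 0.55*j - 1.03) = -0.4*j^5 - 4.31*j^4 + 3.34*j^3 - 1.34*j^2 + 0.1*j + 4.71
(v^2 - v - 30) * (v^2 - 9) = v^4 - v^3 - 39*v^2 + 9*v + 270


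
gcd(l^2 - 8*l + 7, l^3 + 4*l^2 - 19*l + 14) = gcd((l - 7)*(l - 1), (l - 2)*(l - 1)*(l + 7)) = l - 1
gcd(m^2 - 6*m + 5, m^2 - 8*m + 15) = m - 5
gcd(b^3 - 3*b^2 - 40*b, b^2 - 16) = 1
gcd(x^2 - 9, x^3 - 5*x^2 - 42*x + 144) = x - 3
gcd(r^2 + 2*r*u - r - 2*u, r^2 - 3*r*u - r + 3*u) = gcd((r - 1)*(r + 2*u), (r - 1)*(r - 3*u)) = r - 1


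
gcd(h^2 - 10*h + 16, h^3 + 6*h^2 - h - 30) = h - 2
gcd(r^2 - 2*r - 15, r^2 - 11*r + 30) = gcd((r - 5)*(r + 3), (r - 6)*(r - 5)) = r - 5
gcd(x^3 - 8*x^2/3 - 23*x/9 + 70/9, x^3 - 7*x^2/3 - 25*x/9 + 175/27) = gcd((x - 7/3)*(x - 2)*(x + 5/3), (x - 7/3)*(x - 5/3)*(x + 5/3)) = x^2 - 2*x/3 - 35/9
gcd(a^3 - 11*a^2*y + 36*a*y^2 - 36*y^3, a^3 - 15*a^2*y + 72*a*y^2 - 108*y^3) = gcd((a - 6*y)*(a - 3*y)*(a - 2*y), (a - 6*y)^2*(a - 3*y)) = a^2 - 9*a*y + 18*y^2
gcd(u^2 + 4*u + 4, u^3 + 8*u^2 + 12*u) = u + 2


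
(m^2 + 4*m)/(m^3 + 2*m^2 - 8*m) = 1/(m - 2)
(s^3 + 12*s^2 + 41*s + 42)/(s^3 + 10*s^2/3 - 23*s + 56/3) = 3*(s^2 + 5*s + 6)/(3*s^2 - 11*s + 8)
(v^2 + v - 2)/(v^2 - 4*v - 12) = (v - 1)/(v - 6)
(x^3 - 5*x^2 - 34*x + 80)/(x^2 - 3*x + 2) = (x^2 - 3*x - 40)/(x - 1)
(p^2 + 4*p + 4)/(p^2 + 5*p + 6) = (p + 2)/(p + 3)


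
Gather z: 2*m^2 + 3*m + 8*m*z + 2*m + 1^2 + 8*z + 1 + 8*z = 2*m^2 + 5*m + z*(8*m + 16) + 2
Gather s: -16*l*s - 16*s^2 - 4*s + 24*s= -16*s^2 + s*(20 - 16*l)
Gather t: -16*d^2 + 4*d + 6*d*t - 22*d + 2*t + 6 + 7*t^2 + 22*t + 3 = -16*d^2 - 18*d + 7*t^2 + t*(6*d + 24) + 9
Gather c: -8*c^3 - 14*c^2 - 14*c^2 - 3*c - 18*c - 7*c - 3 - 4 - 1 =-8*c^3 - 28*c^2 - 28*c - 8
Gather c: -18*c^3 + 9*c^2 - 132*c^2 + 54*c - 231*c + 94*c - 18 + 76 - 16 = -18*c^3 - 123*c^2 - 83*c + 42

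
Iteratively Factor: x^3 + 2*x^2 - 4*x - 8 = (x + 2)*(x^2 - 4) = (x + 2)^2*(x - 2)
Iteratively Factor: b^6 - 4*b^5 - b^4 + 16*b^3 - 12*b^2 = (b - 2)*(b^5 - 2*b^4 - 5*b^3 + 6*b^2) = b*(b - 2)*(b^4 - 2*b^3 - 5*b^2 + 6*b) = b*(b - 2)*(b - 1)*(b^3 - b^2 - 6*b) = b^2*(b - 2)*(b - 1)*(b^2 - b - 6) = b^2*(b - 3)*(b - 2)*(b - 1)*(b + 2)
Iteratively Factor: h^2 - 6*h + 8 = (h - 2)*(h - 4)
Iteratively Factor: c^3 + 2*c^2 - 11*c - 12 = (c + 1)*(c^2 + c - 12) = (c + 1)*(c + 4)*(c - 3)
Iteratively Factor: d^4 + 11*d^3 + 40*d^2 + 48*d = (d + 4)*(d^3 + 7*d^2 + 12*d) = (d + 3)*(d + 4)*(d^2 + 4*d) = d*(d + 3)*(d + 4)*(d + 4)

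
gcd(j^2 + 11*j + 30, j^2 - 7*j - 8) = 1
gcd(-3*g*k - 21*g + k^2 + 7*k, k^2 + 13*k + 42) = k + 7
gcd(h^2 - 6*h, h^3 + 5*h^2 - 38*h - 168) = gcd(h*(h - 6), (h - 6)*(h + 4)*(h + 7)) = h - 6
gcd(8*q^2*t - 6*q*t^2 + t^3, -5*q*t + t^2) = t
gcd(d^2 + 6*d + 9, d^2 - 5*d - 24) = d + 3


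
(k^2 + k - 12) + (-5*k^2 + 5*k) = -4*k^2 + 6*k - 12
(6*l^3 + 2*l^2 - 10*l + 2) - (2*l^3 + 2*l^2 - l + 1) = 4*l^3 - 9*l + 1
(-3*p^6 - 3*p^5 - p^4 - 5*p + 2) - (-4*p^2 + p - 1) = -3*p^6 - 3*p^5 - p^4 + 4*p^2 - 6*p + 3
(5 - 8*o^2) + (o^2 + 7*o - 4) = -7*o^2 + 7*o + 1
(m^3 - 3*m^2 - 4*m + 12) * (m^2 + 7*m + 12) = m^5 + 4*m^4 - 13*m^3 - 52*m^2 + 36*m + 144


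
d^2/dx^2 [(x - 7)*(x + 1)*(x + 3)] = 6*x - 6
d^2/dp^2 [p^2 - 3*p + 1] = 2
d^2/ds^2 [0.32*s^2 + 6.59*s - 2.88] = 0.640000000000000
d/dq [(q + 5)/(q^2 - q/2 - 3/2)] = 2*(2*q^2 - q - (q + 5)*(4*q - 1) - 3)/(-2*q^2 + q + 3)^2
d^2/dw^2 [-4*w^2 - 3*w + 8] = -8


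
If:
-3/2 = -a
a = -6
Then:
No Solution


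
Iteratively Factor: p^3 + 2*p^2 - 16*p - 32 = (p + 4)*(p^2 - 2*p - 8) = (p + 2)*(p + 4)*(p - 4)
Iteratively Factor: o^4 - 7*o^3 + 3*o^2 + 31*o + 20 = (o - 5)*(o^3 - 2*o^2 - 7*o - 4) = (o - 5)*(o - 4)*(o^2 + 2*o + 1) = (o - 5)*(o - 4)*(o + 1)*(o + 1)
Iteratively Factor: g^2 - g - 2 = (g - 2)*(g + 1)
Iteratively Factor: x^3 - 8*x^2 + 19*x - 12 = (x - 4)*(x^2 - 4*x + 3) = (x - 4)*(x - 3)*(x - 1)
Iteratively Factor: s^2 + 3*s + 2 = (s + 2)*(s + 1)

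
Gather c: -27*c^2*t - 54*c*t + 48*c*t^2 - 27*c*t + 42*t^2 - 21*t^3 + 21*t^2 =-27*c^2*t + c*(48*t^2 - 81*t) - 21*t^3 + 63*t^2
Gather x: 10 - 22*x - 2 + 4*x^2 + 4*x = 4*x^2 - 18*x + 8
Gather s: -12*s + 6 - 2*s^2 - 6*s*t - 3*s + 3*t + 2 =-2*s^2 + s*(-6*t - 15) + 3*t + 8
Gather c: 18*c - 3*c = 15*c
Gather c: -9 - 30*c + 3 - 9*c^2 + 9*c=-9*c^2 - 21*c - 6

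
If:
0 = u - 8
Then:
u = 8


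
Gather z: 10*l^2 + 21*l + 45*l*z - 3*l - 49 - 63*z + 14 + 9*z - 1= 10*l^2 + 18*l + z*(45*l - 54) - 36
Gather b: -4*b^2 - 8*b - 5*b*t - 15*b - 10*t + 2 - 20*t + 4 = -4*b^2 + b*(-5*t - 23) - 30*t + 6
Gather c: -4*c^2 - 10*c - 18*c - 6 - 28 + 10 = -4*c^2 - 28*c - 24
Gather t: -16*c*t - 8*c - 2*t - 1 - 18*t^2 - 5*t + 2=-8*c - 18*t^2 + t*(-16*c - 7) + 1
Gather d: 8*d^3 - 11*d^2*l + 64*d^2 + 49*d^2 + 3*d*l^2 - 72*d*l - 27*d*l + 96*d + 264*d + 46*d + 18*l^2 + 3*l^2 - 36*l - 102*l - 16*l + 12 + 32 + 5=8*d^3 + d^2*(113 - 11*l) + d*(3*l^2 - 99*l + 406) + 21*l^2 - 154*l + 49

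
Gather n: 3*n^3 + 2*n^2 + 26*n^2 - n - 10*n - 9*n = 3*n^3 + 28*n^2 - 20*n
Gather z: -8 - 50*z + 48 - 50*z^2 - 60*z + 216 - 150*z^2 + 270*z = -200*z^2 + 160*z + 256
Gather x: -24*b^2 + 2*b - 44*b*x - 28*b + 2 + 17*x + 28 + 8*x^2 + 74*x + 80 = -24*b^2 - 26*b + 8*x^2 + x*(91 - 44*b) + 110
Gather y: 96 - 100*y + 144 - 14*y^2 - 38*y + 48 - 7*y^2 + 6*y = -21*y^2 - 132*y + 288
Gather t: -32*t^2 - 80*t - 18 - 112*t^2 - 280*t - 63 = -144*t^2 - 360*t - 81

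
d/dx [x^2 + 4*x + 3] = 2*x + 4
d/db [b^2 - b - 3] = 2*b - 1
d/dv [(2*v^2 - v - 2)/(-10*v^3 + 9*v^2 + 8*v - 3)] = (20*v^4 - 20*v^3 - 35*v^2 + 24*v + 19)/(100*v^6 - 180*v^5 - 79*v^4 + 204*v^3 + 10*v^2 - 48*v + 9)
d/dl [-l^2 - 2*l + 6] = -2*l - 2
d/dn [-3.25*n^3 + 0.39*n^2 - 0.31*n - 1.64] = -9.75*n^2 + 0.78*n - 0.31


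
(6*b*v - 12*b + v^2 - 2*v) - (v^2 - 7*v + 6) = 6*b*v - 12*b + 5*v - 6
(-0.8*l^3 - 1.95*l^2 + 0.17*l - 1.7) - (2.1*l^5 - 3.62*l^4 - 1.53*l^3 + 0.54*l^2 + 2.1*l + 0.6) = -2.1*l^5 + 3.62*l^4 + 0.73*l^3 - 2.49*l^2 - 1.93*l - 2.3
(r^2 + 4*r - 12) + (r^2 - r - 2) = 2*r^2 + 3*r - 14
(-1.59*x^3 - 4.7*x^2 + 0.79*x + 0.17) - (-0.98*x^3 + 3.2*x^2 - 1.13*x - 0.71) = -0.61*x^3 - 7.9*x^2 + 1.92*x + 0.88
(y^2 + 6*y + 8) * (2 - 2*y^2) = -2*y^4 - 12*y^3 - 14*y^2 + 12*y + 16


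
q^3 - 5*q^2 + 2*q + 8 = (q - 4)*(q - 2)*(q + 1)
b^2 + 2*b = b*(b + 2)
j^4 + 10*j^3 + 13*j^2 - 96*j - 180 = (j - 3)*(j + 2)*(j + 5)*(j + 6)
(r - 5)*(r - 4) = r^2 - 9*r + 20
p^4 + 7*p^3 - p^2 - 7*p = p*(p - 1)*(p + 1)*(p + 7)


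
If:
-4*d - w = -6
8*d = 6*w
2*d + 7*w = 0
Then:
No Solution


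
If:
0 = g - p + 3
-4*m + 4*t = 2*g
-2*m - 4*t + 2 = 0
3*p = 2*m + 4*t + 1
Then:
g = -2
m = 1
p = 1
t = 0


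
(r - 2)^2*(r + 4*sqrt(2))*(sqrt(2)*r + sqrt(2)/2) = sqrt(2)*r^4 - 7*sqrt(2)*r^3/2 + 8*r^3 - 28*r^2 + 2*sqrt(2)*r^2 + 2*sqrt(2)*r + 16*r + 16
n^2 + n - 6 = (n - 2)*(n + 3)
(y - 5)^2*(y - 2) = y^3 - 12*y^2 + 45*y - 50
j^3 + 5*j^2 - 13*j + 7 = (j - 1)^2*(j + 7)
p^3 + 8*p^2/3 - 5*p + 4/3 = (p - 1)*(p - 1/3)*(p + 4)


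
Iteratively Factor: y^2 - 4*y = (y - 4)*(y)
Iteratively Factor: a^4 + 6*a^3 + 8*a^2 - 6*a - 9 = (a + 3)*(a^3 + 3*a^2 - a - 3) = (a + 3)^2*(a^2 - 1) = (a + 1)*(a + 3)^2*(a - 1)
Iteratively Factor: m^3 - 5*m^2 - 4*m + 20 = (m - 2)*(m^2 - 3*m - 10) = (m - 2)*(m + 2)*(m - 5)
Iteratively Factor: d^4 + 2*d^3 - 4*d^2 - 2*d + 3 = (d - 1)*(d^3 + 3*d^2 - d - 3) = (d - 1)*(d + 1)*(d^2 + 2*d - 3) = (d - 1)*(d + 1)*(d + 3)*(d - 1)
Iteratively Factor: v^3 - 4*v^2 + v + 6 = (v - 2)*(v^2 - 2*v - 3) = (v - 2)*(v + 1)*(v - 3)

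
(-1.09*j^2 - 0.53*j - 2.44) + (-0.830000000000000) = -1.09*j^2 - 0.53*j - 3.27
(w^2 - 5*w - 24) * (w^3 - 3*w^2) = w^5 - 8*w^4 - 9*w^3 + 72*w^2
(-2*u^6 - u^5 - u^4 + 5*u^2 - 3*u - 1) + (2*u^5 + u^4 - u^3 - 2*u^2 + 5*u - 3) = -2*u^6 + u^5 - u^3 + 3*u^2 + 2*u - 4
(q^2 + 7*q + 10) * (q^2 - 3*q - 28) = q^4 + 4*q^3 - 39*q^2 - 226*q - 280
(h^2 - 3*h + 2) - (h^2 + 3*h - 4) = 6 - 6*h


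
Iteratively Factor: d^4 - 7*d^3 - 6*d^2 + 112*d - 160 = (d - 5)*(d^3 - 2*d^2 - 16*d + 32) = (d - 5)*(d + 4)*(d^2 - 6*d + 8) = (d - 5)*(d - 2)*(d + 4)*(d - 4)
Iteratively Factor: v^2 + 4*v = (v + 4)*(v)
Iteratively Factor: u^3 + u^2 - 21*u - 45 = (u + 3)*(u^2 - 2*u - 15) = (u - 5)*(u + 3)*(u + 3)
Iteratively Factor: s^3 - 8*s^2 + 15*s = (s - 3)*(s^2 - 5*s) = (s - 5)*(s - 3)*(s)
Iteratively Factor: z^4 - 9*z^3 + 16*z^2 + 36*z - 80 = (z + 2)*(z^3 - 11*z^2 + 38*z - 40) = (z - 5)*(z + 2)*(z^2 - 6*z + 8) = (z - 5)*(z - 4)*(z + 2)*(z - 2)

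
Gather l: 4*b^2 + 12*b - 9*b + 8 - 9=4*b^2 + 3*b - 1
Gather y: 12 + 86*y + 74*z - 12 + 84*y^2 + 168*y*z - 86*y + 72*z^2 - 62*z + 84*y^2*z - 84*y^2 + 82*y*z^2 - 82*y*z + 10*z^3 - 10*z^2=84*y^2*z + y*(82*z^2 + 86*z) + 10*z^3 + 62*z^2 + 12*z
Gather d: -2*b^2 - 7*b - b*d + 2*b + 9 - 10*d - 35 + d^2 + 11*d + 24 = -2*b^2 - 5*b + d^2 + d*(1 - b) - 2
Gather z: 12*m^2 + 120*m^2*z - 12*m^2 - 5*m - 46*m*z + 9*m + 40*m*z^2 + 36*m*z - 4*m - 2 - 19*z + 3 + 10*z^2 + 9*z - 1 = z^2*(40*m + 10) + z*(120*m^2 - 10*m - 10)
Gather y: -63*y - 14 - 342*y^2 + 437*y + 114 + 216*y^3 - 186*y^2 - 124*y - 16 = 216*y^3 - 528*y^2 + 250*y + 84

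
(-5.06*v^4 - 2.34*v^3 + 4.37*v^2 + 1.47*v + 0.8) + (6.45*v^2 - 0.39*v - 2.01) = -5.06*v^4 - 2.34*v^3 + 10.82*v^2 + 1.08*v - 1.21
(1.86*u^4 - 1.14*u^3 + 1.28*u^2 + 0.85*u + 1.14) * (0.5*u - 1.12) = 0.93*u^5 - 2.6532*u^4 + 1.9168*u^3 - 1.0086*u^2 - 0.382*u - 1.2768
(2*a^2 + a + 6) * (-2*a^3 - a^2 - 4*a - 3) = -4*a^5 - 4*a^4 - 21*a^3 - 16*a^2 - 27*a - 18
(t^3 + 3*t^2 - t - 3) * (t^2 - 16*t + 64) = t^5 - 13*t^4 + 15*t^3 + 205*t^2 - 16*t - 192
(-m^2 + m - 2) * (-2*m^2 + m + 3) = 2*m^4 - 3*m^3 + 2*m^2 + m - 6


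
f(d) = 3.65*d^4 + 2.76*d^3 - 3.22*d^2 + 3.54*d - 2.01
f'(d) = 14.6*d^3 + 8.28*d^2 - 6.44*d + 3.54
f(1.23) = 10.96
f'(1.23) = 35.31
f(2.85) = 286.62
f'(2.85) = 390.42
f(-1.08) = -8.10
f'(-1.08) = 1.76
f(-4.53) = 1196.35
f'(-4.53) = -1154.59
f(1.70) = 38.75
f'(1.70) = 88.25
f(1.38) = 17.23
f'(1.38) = 48.79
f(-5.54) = 2848.47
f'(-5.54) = -2189.12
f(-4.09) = 762.19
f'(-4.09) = -830.51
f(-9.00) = 21640.92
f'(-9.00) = -9911.22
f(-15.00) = 174686.64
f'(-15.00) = -47311.86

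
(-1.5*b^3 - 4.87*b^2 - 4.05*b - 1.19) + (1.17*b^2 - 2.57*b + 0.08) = -1.5*b^3 - 3.7*b^2 - 6.62*b - 1.11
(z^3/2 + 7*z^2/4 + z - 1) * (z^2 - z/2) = z^5/2 + 3*z^4/2 + z^3/8 - 3*z^2/2 + z/2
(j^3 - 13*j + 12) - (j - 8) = j^3 - 14*j + 20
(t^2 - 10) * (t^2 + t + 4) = t^4 + t^3 - 6*t^2 - 10*t - 40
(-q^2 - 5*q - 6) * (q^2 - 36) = -q^4 - 5*q^3 + 30*q^2 + 180*q + 216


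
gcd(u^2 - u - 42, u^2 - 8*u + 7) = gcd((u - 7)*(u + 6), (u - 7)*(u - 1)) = u - 7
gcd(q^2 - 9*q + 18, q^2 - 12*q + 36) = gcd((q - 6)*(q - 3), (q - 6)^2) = q - 6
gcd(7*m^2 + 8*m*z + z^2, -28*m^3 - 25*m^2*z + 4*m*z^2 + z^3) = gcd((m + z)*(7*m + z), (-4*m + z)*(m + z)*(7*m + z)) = 7*m^2 + 8*m*z + z^2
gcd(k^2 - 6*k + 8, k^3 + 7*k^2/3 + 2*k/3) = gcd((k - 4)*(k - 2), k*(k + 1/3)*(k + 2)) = 1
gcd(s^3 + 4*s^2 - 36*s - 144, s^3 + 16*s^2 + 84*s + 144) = s^2 + 10*s + 24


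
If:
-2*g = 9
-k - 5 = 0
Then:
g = -9/2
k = -5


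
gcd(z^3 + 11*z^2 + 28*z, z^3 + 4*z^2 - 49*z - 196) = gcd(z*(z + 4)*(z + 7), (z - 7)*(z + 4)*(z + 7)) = z^2 + 11*z + 28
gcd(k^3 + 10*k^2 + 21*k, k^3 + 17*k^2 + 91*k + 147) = k^2 + 10*k + 21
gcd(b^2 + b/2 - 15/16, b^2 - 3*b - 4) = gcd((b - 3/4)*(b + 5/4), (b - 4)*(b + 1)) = 1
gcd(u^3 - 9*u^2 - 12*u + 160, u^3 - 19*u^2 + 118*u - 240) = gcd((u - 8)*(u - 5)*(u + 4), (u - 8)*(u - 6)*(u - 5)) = u^2 - 13*u + 40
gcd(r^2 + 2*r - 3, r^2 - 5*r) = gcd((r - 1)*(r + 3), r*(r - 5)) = 1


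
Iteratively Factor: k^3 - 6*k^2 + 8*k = (k - 2)*(k^2 - 4*k) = k*(k - 2)*(k - 4)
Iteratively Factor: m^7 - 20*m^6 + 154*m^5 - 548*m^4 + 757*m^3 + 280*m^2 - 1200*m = (m + 1)*(m^6 - 21*m^5 + 175*m^4 - 723*m^3 + 1480*m^2 - 1200*m) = (m - 5)*(m + 1)*(m^5 - 16*m^4 + 95*m^3 - 248*m^2 + 240*m) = (m - 5)*(m - 4)*(m + 1)*(m^4 - 12*m^3 + 47*m^2 - 60*m) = (m - 5)*(m - 4)^2*(m + 1)*(m^3 - 8*m^2 + 15*m) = m*(m - 5)*(m - 4)^2*(m + 1)*(m^2 - 8*m + 15) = m*(m - 5)*(m - 4)^2*(m - 3)*(m + 1)*(m - 5)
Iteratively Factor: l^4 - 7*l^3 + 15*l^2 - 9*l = (l - 1)*(l^3 - 6*l^2 + 9*l) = (l - 3)*(l - 1)*(l^2 - 3*l) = l*(l - 3)*(l - 1)*(l - 3)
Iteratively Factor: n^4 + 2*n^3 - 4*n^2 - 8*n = (n)*(n^3 + 2*n^2 - 4*n - 8) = n*(n + 2)*(n^2 - 4) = n*(n - 2)*(n + 2)*(n + 2)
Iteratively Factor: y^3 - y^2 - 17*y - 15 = (y + 1)*(y^2 - 2*y - 15) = (y - 5)*(y + 1)*(y + 3)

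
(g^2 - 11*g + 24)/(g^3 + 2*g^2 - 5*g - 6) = (g^2 - 11*g + 24)/(g^3 + 2*g^2 - 5*g - 6)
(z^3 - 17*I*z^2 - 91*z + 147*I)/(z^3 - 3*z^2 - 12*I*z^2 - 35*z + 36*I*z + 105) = (z^2 - 10*I*z - 21)/(z^2 - z*(3 + 5*I) + 15*I)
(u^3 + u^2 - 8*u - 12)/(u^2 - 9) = (u^2 + 4*u + 4)/(u + 3)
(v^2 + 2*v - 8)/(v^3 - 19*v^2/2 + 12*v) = 2*(v^2 + 2*v - 8)/(v*(2*v^2 - 19*v + 24))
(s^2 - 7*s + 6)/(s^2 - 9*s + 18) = (s - 1)/(s - 3)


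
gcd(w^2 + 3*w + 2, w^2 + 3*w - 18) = 1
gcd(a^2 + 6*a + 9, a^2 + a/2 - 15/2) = a + 3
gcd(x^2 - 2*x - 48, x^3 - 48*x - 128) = x - 8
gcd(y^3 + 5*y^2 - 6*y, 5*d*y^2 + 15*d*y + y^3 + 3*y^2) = y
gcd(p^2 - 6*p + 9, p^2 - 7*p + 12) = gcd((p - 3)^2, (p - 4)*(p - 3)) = p - 3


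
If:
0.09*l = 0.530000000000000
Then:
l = 5.89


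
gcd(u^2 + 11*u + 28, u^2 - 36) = 1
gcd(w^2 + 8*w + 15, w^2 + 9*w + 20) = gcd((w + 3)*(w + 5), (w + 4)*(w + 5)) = w + 5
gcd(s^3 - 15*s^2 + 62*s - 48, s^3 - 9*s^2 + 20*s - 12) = s^2 - 7*s + 6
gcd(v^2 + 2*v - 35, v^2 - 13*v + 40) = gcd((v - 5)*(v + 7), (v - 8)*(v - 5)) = v - 5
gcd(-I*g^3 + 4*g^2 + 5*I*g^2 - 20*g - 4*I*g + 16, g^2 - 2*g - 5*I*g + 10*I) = 1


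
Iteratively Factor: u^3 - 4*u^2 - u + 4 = (u + 1)*(u^2 - 5*u + 4) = (u - 1)*(u + 1)*(u - 4)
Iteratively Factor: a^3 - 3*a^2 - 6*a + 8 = (a + 2)*(a^2 - 5*a + 4) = (a - 4)*(a + 2)*(a - 1)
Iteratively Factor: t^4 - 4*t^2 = (t + 2)*(t^3 - 2*t^2) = t*(t + 2)*(t^2 - 2*t) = t^2*(t + 2)*(t - 2)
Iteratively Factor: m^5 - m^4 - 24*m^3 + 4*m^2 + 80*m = (m - 5)*(m^4 + 4*m^3 - 4*m^2 - 16*m) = (m - 5)*(m - 2)*(m^3 + 6*m^2 + 8*m) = (m - 5)*(m - 2)*(m + 2)*(m^2 + 4*m) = (m - 5)*(m - 2)*(m + 2)*(m + 4)*(m)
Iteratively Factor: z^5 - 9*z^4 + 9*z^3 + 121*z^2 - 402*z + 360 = (z + 4)*(z^4 - 13*z^3 + 61*z^2 - 123*z + 90) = (z - 2)*(z + 4)*(z^3 - 11*z^2 + 39*z - 45) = (z - 3)*(z - 2)*(z + 4)*(z^2 - 8*z + 15) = (z - 3)^2*(z - 2)*(z + 4)*(z - 5)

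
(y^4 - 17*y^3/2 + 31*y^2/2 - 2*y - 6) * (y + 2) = y^5 - 13*y^4/2 - 3*y^3/2 + 29*y^2 - 10*y - 12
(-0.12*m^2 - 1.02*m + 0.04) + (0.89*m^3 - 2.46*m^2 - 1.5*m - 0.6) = 0.89*m^3 - 2.58*m^2 - 2.52*m - 0.56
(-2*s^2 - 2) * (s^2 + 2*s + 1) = -2*s^4 - 4*s^3 - 4*s^2 - 4*s - 2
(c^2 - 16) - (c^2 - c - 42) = c + 26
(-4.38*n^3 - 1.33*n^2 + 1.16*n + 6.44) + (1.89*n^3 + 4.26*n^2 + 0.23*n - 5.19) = -2.49*n^3 + 2.93*n^2 + 1.39*n + 1.25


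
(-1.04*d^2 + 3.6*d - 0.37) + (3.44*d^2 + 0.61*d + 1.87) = 2.4*d^2 + 4.21*d + 1.5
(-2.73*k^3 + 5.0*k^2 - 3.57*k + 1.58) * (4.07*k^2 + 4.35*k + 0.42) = -11.1111*k^5 + 8.4745*k^4 + 6.0735*k^3 - 6.9989*k^2 + 5.3736*k + 0.6636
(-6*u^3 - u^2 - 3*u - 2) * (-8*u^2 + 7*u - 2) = 48*u^5 - 34*u^4 + 29*u^3 - 3*u^2 - 8*u + 4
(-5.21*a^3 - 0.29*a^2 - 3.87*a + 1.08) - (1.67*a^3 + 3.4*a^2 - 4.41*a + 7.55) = -6.88*a^3 - 3.69*a^2 + 0.54*a - 6.47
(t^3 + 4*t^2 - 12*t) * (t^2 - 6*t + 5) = t^5 - 2*t^4 - 31*t^3 + 92*t^2 - 60*t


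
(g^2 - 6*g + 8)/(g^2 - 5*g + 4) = (g - 2)/(g - 1)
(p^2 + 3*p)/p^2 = (p + 3)/p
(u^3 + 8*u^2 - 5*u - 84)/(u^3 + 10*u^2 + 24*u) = (u^2 + 4*u - 21)/(u*(u + 6))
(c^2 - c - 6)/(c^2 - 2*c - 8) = (c - 3)/(c - 4)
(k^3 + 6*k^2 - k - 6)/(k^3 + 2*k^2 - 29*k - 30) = (k - 1)/(k - 5)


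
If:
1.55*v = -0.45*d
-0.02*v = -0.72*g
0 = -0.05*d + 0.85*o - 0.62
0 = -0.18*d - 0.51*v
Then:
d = 0.00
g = 0.00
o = 0.73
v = 0.00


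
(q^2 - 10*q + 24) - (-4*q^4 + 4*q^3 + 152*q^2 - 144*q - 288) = 4*q^4 - 4*q^3 - 151*q^2 + 134*q + 312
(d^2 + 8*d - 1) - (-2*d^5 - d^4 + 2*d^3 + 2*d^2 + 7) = 2*d^5 + d^4 - 2*d^3 - d^2 + 8*d - 8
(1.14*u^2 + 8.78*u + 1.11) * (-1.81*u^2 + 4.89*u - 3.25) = -2.0634*u^4 - 10.3172*u^3 + 37.2201*u^2 - 23.1071*u - 3.6075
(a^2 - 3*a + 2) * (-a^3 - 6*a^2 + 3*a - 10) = -a^5 - 3*a^4 + 19*a^3 - 31*a^2 + 36*a - 20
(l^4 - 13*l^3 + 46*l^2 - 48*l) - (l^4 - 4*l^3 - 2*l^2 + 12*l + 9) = -9*l^3 + 48*l^2 - 60*l - 9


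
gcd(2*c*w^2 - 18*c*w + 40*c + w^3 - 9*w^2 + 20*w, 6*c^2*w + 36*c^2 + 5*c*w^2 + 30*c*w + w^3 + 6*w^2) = 2*c + w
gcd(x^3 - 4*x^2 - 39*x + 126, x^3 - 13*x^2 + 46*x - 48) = x - 3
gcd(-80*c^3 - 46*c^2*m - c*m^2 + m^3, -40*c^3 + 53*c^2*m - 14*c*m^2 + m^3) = 8*c - m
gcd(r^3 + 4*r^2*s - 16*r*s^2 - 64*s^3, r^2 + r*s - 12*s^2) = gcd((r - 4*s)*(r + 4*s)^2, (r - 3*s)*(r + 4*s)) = r + 4*s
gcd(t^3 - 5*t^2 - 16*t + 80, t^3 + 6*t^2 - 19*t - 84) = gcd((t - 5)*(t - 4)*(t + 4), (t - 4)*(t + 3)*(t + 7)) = t - 4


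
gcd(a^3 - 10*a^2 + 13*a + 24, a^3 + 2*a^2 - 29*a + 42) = a - 3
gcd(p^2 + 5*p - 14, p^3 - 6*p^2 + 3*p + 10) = p - 2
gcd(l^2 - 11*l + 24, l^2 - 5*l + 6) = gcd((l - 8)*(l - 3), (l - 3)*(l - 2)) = l - 3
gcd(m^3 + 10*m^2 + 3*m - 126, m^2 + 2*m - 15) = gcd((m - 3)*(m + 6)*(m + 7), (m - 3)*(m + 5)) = m - 3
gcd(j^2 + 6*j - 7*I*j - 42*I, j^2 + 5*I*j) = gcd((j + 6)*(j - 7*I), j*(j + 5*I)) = 1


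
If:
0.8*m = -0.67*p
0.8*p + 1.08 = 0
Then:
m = 1.13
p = -1.35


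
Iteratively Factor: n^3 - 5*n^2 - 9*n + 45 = (n - 5)*(n^2 - 9) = (n - 5)*(n + 3)*(n - 3)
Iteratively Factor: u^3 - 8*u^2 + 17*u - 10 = (u - 2)*(u^2 - 6*u + 5) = (u - 2)*(u - 1)*(u - 5)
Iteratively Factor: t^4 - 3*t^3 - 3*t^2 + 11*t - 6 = (t - 1)*(t^3 - 2*t^2 - 5*t + 6) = (t - 1)^2*(t^2 - t - 6) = (t - 1)^2*(t + 2)*(t - 3)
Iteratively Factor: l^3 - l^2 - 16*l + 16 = (l + 4)*(l^2 - 5*l + 4) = (l - 4)*(l + 4)*(l - 1)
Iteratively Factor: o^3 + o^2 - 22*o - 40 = (o - 5)*(o^2 + 6*o + 8) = (o - 5)*(o + 4)*(o + 2)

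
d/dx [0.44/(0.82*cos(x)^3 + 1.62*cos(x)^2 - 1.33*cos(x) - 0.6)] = (1.0824*cos(x)^2 + 1.4256*cos(x) - 0.5852)*sin(x)/(0.82*cos(x)^3 + 1.62*cos(x)^2 - 1.33*cos(x) - 0.6)^2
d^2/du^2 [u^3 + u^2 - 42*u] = 6*u + 2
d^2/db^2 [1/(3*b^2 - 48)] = 2*(3*b^2 + 16)/(3*(b^2 - 16)^3)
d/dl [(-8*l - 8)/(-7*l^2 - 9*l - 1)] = 8*(7*l^2 + 9*l - (l + 1)*(14*l + 9) + 1)/(7*l^2 + 9*l + 1)^2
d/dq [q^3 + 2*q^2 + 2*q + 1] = 3*q^2 + 4*q + 2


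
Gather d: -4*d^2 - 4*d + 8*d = -4*d^2 + 4*d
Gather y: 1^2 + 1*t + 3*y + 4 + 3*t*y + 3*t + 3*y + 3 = 4*t + y*(3*t + 6) + 8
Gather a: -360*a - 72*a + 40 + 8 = 48 - 432*a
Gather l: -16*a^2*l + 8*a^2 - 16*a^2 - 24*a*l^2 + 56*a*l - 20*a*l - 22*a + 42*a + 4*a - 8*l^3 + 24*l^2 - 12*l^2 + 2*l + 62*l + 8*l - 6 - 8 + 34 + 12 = -8*a^2 + 24*a - 8*l^3 + l^2*(12 - 24*a) + l*(-16*a^2 + 36*a + 72) + 32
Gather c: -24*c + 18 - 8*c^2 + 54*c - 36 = -8*c^2 + 30*c - 18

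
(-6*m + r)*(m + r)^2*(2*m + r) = -12*m^4 - 28*m^3*r - 19*m^2*r^2 - 2*m*r^3 + r^4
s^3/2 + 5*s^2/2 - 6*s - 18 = (s/2 + 1)*(s - 3)*(s + 6)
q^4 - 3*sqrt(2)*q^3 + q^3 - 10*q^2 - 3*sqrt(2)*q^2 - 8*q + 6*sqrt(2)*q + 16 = (q - 1)*(q + 2)*(q - 4*sqrt(2))*(q + sqrt(2))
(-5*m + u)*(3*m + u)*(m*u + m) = -15*m^3*u - 15*m^3 - 2*m^2*u^2 - 2*m^2*u + m*u^3 + m*u^2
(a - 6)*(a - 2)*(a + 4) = a^3 - 4*a^2 - 20*a + 48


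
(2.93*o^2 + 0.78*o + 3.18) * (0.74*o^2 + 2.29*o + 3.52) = 2.1682*o^4 + 7.2869*o^3 + 14.453*o^2 + 10.0278*o + 11.1936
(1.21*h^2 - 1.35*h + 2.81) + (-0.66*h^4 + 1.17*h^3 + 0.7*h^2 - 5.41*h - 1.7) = -0.66*h^4 + 1.17*h^3 + 1.91*h^2 - 6.76*h + 1.11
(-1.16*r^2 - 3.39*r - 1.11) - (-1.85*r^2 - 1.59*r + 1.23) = 0.69*r^2 - 1.8*r - 2.34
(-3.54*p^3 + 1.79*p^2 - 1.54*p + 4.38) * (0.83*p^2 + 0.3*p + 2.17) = -2.9382*p^5 + 0.4237*p^4 - 8.423*p^3 + 7.0577*p^2 - 2.0278*p + 9.5046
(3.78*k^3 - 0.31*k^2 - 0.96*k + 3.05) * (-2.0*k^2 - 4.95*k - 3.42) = -7.56*k^5 - 18.091*k^4 - 9.4731*k^3 - 0.2878*k^2 - 11.8143*k - 10.431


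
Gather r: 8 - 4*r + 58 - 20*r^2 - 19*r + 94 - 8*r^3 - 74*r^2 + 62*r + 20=-8*r^3 - 94*r^2 + 39*r + 180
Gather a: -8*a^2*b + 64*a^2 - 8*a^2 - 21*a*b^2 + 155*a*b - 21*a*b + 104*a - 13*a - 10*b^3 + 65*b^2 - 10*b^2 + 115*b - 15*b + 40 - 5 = a^2*(56 - 8*b) + a*(-21*b^2 + 134*b + 91) - 10*b^3 + 55*b^2 + 100*b + 35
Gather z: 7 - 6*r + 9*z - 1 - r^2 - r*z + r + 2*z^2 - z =-r^2 - 5*r + 2*z^2 + z*(8 - r) + 6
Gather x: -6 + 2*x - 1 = 2*x - 7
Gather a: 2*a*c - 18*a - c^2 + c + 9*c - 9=a*(2*c - 18) - c^2 + 10*c - 9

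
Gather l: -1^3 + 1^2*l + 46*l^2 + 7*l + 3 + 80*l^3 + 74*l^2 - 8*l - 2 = 80*l^3 + 120*l^2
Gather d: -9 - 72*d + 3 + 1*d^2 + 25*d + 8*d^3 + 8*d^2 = 8*d^3 + 9*d^2 - 47*d - 6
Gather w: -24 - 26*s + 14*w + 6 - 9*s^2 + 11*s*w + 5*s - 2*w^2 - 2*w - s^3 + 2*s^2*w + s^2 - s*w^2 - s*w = -s^3 - 8*s^2 - 21*s + w^2*(-s - 2) + w*(2*s^2 + 10*s + 12) - 18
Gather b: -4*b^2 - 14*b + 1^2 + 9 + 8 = -4*b^2 - 14*b + 18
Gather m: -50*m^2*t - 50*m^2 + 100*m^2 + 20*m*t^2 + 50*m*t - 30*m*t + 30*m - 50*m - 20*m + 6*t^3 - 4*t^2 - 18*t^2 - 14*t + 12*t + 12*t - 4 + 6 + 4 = m^2*(50 - 50*t) + m*(20*t^2 + 20*t - 40) + 6*t^3 - 22*t^2 + 10*t + 6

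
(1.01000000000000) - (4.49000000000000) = -3.48000000000000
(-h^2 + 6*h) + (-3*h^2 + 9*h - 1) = -4*h^2 + 15*h - 1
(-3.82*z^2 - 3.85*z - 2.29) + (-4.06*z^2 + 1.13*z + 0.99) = -7.88*z^2 - 2.72*z - 1.3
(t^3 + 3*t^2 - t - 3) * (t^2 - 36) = t^5 + 3*t^4 - 37*t^3 - 111*t^2 + 36*t + 108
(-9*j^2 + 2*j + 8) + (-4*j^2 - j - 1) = -13*j^2 + j + 7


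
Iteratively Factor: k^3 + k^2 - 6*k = (k - 2)*(k^2 + 3*k) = (k - 2)*(k + 3)*(k)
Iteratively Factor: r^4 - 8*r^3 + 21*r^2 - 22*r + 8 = (r - 4)*(r^3 - 4*r^2 + 5*r - 2) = (r - 4)*(r - 1)*(r^2 - 3*r + 2) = (r - 4)*(r - 2)*(r - 1)*(r - 1)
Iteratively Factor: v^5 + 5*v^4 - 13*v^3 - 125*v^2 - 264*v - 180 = (v + 2)*(v^4 + 3*v^3 - 19*v^2 - 87*v - 90) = (v + 2)^2*(v^3 + v^2 - 21*v - 45) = (v + 2)^2*(v + 3)*(v^2 - 2*v - 15) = (v + 2)^2*(v + 3)^2*(v - 5)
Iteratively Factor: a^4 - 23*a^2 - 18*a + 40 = (a + 4)*(a^3 - 4*a^2 - 7*a + 10) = (a + 2)*(a + 4)*(a^2 - 6*a + 5) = (a - 5)*(a + 2)*(a + 4)*(a - 1)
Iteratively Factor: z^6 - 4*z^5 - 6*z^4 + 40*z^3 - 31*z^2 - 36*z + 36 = (z - 3)*(z^5 - z^4 - 9*z^3 + 13*z^2 + 8*z - 12) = (z - 3)*(z + 3)*(z^4 - 4*z^3 + 3*z^2 + 4*z - 4) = (z - 3)*(z + 1)*(z + 3)*(z^3 - 5*z^2 + 8*z - 4) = (z - 3)*(z - 2)*(z + 1)*(z + 3)*(z^2 - 3*z + 2) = (z - 3)*(z - 2)^2*(z + 1)*(z + 3)*(z - 1)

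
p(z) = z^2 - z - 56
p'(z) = 2*z - 1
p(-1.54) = -52.09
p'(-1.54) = -4.08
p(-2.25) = -48.69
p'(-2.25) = -5.50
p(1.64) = -54.95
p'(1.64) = 2.28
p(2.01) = -53.97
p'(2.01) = 3.02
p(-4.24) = -33.78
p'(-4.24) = -9.48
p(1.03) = -55.97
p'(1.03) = 1.06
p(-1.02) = -53.94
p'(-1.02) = -3.04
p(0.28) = -56.20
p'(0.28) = -0.44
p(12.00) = 76.00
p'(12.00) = 23.00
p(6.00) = -26.00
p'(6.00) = 11.00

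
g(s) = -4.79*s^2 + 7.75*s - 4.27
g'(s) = 7.75 - 9.58*s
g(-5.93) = -218.67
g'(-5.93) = 64.56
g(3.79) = -43.70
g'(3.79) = -28.56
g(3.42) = -33.79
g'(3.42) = -25.01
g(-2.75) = -61.81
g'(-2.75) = 34.10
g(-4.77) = -150.22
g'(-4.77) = 53.45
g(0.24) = -2.69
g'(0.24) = 5.45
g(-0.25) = -6.51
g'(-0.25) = 10.14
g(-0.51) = -9.47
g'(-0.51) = 12.64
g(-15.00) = -1198.27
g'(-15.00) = 151.45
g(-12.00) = -787.03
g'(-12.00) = 122.71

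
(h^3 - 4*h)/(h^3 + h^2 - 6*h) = (h + 2)/(h + 3)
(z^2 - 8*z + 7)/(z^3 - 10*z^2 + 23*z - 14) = 1/(z - 2)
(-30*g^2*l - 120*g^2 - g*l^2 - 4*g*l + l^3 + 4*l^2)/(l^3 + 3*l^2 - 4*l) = (-30*g^2 - g*l + l^2)/(l*(l - 1))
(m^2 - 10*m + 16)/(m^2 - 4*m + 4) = (m - 8)/(m - 2)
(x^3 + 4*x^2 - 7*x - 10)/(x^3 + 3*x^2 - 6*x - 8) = (x + 5)/(x + 4)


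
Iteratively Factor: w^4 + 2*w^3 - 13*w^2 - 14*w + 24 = (w - 3)*(w^3 + 5*w^2 + 2*w - 8) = (w - 3)*(w + 2)*(w^2 + 3*w - 4) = (w - 3)*(w - 1)*(w + 2)*(w + 4)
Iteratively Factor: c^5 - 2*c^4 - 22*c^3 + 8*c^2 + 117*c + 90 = (c + 1)*(c^4 - 3*c^3 - 19*c^2 + 27*c + 90) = (c - 3)*(c + 1)*(c^3 - 19*c - 30) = (c - 3)*(c + 1)*(c + 3)*(c^2 - 3*c - 10) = (c - 5)*(c - 3)*(c + 1)*(c + 3)*(c + 2)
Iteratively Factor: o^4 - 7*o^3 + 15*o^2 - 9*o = (o - 3)*(o^3 - 4*o^2 + 3*o) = o*(o - 3)*(o^2 - 4*o + 3) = o*(o - 3)*(o - 1)*(o - 3)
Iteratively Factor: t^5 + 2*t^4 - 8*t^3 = (t)*(t^4 + 2*t^3 - 8*t^2) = t*(t - 2)*(t^3 + 4*t^2) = t^2*(t - 2)*(t^2 + 4*t) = t^2*(t - 2)*(t + 4)*(t)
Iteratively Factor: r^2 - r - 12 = (r - 4)*(r + 3)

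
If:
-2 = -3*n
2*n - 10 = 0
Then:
No Solution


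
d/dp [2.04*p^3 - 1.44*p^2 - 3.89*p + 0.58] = 6.12*p^2 - 2.88*p - 3.89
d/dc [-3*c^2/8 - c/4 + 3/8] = -3*c/4 - 1/4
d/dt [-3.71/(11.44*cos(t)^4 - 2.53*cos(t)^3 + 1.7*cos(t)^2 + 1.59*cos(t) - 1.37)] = (-169.7696*cos(t)^3 + 28.1589*cos(t)^2 - 12.614*cos(t) - 5.8989)*sin(t)/(11.44*cos(t)^4 - 2.53*cos(t)^3 + 1.7*cos(t)^2 + 1.59*cos(t) - 1.37)^2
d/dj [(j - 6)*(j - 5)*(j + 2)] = 3*j^2 - 18*j + 8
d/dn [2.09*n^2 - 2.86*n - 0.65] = 4.18*n - 2.86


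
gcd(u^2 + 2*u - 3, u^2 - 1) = u - 1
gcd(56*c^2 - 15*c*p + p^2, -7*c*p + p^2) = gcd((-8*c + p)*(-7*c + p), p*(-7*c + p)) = -7*c + p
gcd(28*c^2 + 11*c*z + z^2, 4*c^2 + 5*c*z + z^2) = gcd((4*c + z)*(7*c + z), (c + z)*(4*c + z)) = 4*c + z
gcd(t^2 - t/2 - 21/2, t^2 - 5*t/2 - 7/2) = t - 7/2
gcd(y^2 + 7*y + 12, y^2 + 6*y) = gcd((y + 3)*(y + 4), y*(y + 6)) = 1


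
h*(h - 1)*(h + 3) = h^3 + 2*h^2 - 3*h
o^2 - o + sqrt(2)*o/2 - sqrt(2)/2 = (o - 1)*(o + sqrt(2)/2)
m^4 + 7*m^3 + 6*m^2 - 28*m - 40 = (m - 2)*(m + 2)^2*(m + 5)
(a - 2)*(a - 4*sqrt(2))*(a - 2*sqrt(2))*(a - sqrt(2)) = a^4 - 7*sqrt(2)*a^3 - 2*a^3 + 14*sqrt(2)*a^2 + 28*a^2 - 56*a - 16*sqrt(2)*a + 32*sqrt(2)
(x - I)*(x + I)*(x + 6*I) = x^3 + 6*I*x^2 + x + 6*I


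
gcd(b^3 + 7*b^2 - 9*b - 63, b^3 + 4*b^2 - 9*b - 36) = b^2 - 9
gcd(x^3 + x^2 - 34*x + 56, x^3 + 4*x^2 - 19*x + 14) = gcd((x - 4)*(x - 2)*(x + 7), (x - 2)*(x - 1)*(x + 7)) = x^2 + 5*x - 14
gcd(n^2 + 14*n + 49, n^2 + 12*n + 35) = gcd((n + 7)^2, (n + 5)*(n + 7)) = n + 7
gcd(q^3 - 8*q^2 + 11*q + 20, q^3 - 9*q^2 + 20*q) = q^2 - 9*q + 20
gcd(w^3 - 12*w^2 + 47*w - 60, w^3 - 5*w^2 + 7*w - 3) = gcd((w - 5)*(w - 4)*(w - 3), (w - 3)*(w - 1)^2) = w - 3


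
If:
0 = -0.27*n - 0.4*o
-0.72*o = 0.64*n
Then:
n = 0.00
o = 0.00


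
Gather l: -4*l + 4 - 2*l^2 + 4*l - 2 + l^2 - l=-l^2 - l + 2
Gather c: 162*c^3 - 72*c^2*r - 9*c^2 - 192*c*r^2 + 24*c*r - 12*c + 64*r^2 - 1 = 162*c^3 + c^2*(-72*r - 9) + c*(-192*r^2 + 24*r - 12) + 64*r^2 - 1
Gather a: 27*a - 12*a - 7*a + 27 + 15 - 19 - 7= 8*a + 16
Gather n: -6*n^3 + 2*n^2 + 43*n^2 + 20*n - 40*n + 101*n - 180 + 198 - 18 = -6*n^3 + 45*n^2 + 81*n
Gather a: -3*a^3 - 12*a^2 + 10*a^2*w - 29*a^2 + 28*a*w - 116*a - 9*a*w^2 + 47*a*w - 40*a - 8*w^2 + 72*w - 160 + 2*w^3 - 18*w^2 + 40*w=-3*a^3 + a^2*(10*w - 41) + a*(-9*w^2 + 75*w - 156) + 2*w^3 - 26*w^2 + 112*w - 160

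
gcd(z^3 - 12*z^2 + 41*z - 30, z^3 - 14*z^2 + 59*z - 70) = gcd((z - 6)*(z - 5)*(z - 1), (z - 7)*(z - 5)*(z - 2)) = z - 5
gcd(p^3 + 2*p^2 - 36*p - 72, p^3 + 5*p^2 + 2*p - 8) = p + 2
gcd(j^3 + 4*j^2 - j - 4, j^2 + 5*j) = 1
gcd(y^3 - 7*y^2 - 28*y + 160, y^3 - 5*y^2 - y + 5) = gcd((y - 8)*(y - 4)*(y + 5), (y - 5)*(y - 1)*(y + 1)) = 1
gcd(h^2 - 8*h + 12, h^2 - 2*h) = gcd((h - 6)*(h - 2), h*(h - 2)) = h - 2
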